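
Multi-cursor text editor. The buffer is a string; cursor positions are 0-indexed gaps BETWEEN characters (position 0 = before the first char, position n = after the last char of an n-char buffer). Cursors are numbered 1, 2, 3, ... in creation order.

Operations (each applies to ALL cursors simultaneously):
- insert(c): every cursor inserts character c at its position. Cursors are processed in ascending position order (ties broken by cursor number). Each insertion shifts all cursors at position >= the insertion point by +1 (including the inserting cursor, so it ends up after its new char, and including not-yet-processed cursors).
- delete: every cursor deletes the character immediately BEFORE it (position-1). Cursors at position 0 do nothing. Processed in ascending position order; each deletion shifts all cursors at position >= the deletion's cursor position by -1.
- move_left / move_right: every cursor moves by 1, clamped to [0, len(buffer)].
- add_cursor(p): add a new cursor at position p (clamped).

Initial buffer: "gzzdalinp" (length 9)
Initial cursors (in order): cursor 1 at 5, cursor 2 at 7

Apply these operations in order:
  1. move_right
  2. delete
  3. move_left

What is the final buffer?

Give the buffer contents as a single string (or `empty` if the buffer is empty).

Answer: gzzdaip

Derivation:
After op 1 (move_right): buffer="gzzdalinp" (len 9), cursors c1@6 c2@8, authorship .........
After op 2 (delete): buffer="gzzdaip" (len 7), cursors c1@5 c2@6, authorship .......
After op 3 (move_left): buffer="gzzdaip" (len 7), cursors c1@4 c2@5, authorship .......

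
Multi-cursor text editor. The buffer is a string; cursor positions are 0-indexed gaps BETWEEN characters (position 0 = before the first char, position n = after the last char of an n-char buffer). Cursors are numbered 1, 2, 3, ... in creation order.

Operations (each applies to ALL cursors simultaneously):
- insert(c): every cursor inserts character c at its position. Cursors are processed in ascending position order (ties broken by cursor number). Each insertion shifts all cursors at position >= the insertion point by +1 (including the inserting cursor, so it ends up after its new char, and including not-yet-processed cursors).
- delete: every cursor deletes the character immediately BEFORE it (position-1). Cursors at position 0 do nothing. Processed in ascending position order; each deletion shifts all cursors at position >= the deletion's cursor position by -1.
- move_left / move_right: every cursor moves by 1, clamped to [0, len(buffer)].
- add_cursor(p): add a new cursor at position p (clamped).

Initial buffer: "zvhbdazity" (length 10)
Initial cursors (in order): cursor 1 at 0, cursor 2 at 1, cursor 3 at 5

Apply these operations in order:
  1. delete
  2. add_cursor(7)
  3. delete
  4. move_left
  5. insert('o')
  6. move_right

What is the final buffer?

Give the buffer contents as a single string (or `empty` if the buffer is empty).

Answer: oovohazoiy

Derivation:
After op 1 (delete): buffer="vhbazity" (len 8), cursors c1@0 c2@0 c3@3, authorship ........
After op 2 (add_cursor(7)): buffer="vhbazity" (len 8), cursors c1@0 c2@0 c3@3 c4@7, authorship ........
After op 3 (delete): buffer="vhaziy" (len 6), cursors c1@0 c2@0 c3@2 c4@5, authorship ......
After op 4 (move_left): buffer="vhaziy" (len 6), cursors c1@0 c2@0 c3@1 c4@4, authorship ......
After op 5 (insert('o')): buffer="oovohazoiy" (len 10), cursors c1@2 c2@2 c3@4 c4@8, authorship 12.3...4..
After op 6 (move_right): buffer="oovohazoiy" (len 10), cursors c1@3 c2@3 c3@5 c4@9, authorship 12.3...4..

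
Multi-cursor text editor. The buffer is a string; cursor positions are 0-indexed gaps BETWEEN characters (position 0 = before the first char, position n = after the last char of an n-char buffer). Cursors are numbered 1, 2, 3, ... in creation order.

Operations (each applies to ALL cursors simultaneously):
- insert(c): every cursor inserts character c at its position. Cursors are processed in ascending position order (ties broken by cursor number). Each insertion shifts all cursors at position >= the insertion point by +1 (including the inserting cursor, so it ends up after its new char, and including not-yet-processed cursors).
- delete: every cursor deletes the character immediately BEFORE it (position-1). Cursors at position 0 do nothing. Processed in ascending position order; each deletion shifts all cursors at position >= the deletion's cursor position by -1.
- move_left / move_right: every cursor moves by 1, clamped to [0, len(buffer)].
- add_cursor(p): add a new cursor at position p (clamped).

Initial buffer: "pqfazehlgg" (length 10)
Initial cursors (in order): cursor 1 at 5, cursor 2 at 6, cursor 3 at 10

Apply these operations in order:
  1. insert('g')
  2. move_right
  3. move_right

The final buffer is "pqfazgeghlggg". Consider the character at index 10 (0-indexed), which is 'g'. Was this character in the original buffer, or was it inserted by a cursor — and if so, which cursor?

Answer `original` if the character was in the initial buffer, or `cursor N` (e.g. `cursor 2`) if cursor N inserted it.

After op 1 (insert('g')): buffer="pqfazgeghlggg" (len 13), cursors c1@6 c2@8 c3@13, authorship .....1.2....3
After op 2 (move_right): buffer="pqfazgeghlggg" (len 13), cursors c1@7 c2@9 c3@13, authorship .....1.2....3
After op 3 (move_right): buffer="pqfazgeghlggg" (len 13), cursors c1@8 c2@10 c3@13, authorship .....1.2....3
Authorship (.=original, N=cursor N): . . . . . 1 . 2 . . . . 3
Index 10: author = original

Answer: original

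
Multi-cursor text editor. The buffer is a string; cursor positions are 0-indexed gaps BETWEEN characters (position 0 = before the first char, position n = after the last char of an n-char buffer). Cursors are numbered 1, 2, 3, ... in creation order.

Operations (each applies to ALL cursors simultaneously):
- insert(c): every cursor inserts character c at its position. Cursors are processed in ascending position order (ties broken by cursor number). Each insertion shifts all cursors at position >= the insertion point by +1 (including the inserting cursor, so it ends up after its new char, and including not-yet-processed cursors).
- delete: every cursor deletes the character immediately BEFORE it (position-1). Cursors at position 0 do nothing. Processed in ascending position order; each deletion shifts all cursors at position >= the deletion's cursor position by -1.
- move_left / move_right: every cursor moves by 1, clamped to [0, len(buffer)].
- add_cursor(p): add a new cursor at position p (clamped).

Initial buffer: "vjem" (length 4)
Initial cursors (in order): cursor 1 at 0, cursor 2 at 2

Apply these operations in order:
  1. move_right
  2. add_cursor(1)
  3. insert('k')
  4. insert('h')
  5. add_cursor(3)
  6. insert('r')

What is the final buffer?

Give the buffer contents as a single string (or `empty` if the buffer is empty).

After op 1 (move_right): buffer="vjem" (len 4), cursors c1@1 c2@3, authorship ....
After op 2 (add_cursor(1)): buffer="vjem" (len 4), cursors c1@1 c3@1 c2@3, authorship ....
After op 3 (insert('k')): buffer="vkkjekm" (len 7), cursors c1@3 c3@3 c2@6, authorship .13..2.
After op 4 (insert('h')): buffer="vkkhhjekhm" (len 10), cursors c1@5 c3@5 c2@9, authorship .1313..22.
After op 5 (add_cursor(3)): buffer="vkkhhjekhm" (len 10), cursors c4@3 c1@5 c3@5 c2@9, authorship .1313..22.
After op 6 (insert('r')): buffer="vkkrhhrrjekhrm" (len 14), cursors c4@4 c1@8 c3@8 c2@13, authorship .1341313..222.

Answer: vkkrhhrrjekhrm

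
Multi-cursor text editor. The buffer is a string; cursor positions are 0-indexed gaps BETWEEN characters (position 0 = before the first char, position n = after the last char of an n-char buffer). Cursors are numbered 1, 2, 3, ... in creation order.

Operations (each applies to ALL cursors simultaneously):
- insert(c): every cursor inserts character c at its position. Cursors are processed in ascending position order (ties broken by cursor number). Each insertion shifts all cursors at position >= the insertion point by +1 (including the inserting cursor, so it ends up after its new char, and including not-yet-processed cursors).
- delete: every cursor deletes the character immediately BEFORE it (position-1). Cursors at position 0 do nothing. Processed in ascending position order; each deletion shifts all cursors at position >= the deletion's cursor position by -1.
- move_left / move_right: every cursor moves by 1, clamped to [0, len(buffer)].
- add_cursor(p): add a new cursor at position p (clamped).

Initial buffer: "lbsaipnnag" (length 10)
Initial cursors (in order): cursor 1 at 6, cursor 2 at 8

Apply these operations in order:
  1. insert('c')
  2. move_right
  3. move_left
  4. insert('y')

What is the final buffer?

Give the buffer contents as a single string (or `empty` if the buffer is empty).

Answer: lbsaipcynncyag

Derivation:
After op 1 (insert('c')): buffer="lbsaipcnncag" (len 12), cursors c1@7 c2@10, authorship ......1..2..
After op 2 (move_right): buffer="lbsaipcnncag" (len 12), cursors c1@8 c2@11, authorship ......1..2..
After op 3 (move_left): buffer="lbsaipcnncag" (len 12), cursors c1@7 c2@10, authorship ......1..2..
After op 4 (insert('y')): buffer="lbsaipcynncyag" (len 14), cursors c1@8 c2@12, authorship ......11..22..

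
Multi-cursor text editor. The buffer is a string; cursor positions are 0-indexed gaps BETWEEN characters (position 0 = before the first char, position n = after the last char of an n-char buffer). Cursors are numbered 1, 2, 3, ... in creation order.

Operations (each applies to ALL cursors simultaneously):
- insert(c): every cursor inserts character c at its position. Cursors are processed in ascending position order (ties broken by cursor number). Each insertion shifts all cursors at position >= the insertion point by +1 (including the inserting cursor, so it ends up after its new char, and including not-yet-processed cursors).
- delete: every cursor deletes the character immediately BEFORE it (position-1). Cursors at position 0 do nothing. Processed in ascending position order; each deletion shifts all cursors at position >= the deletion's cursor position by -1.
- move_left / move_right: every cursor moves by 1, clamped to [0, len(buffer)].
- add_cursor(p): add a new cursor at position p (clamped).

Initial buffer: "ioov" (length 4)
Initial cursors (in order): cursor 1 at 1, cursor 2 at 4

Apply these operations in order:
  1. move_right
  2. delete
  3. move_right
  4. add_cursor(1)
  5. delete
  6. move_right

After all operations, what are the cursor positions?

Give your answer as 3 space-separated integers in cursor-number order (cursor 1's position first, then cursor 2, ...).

After op 1 (move_right): buffer="ioov" (len 4), cursors c1@2 c2@4, authorship ....
After op 2 (delete): buffer="io" (len 2), cursors c1@1 c2@2, authorship ..
After op 3 (move_right): buffer="io" (len 2), cursors c1@2 c2@2, authorship ..
After op 4 (add_cursor(1)): buffer="io" (len 2), cursors c3@1 c1@2 c2@2, authorship ..
After op 5 (delete): buffer="" (len 0), cursors c1@0 c2@0 c3@0, authorship 
After op 6 (move_right): buffer="" (len 0), cursors c1@0 c2@0 c3@0, authorship 

Answer: 0 0 0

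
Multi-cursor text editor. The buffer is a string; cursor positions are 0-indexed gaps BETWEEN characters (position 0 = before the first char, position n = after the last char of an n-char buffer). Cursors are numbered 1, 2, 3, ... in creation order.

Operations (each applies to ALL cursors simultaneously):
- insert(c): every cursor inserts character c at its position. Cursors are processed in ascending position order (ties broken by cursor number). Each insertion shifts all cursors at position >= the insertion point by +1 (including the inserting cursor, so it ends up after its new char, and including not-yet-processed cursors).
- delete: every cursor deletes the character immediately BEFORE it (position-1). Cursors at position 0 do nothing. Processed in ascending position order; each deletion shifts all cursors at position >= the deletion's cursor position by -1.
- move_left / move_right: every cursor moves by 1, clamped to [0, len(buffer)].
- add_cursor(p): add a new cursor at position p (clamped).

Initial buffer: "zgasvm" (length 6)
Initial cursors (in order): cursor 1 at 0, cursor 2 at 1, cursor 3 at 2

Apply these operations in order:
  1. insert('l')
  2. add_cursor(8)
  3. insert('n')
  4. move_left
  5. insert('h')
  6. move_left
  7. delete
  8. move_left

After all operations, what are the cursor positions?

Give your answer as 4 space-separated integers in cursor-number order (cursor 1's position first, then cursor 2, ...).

After op 1 (insert('l')): buffer="lzlglasvm" (len 9), cursors c1@1 c2@3 c3@5, authorship 1.2.3....
After op 2 (add_cursor(8)): buffer="lzlglasvm" (len 9), cursors c1@1 c2@3 c3@5 c4@8, authorship 1.2.3....
After op 3 (insert('n')): buffer="lnzlnglnasvnm" (len 13), cursors c1@2 c2@5 c3@8 c4@12, authorship 11.22.33...4.
After op 4 (move_left): buffer="lnzlnglnasvnm" (len 13), cursors c1@1 c2@4 c3@7 c4@11, authorship 11.22.33...4.
After op 5 (insert('h')): buffer="lhnzlhnglhnasvhnm" (len 17), cursors c1@2 c2@6 c3@10 c4@15, authorship 111.222.333...44.
After op 6 (move_left): buffer="lhnzlhnglhnasvhnm" (len 17), cursors c1@1 c2@5 c3@9 c4@14, authorship 111.222.333...44.
After op 7 (delete): buffer="hnzhnghnashnm" (len 13), cursors c1@0 c2@3 c3@6 c4@10, authorship 11.22.33..44.
After op 8 (move_left): buffer="hnzhnghnashnm" (len 13), cursors c1@0 c2@2 c3@5 c4@9, authorship 11.22.33..44.

Answer: 0 2 5 9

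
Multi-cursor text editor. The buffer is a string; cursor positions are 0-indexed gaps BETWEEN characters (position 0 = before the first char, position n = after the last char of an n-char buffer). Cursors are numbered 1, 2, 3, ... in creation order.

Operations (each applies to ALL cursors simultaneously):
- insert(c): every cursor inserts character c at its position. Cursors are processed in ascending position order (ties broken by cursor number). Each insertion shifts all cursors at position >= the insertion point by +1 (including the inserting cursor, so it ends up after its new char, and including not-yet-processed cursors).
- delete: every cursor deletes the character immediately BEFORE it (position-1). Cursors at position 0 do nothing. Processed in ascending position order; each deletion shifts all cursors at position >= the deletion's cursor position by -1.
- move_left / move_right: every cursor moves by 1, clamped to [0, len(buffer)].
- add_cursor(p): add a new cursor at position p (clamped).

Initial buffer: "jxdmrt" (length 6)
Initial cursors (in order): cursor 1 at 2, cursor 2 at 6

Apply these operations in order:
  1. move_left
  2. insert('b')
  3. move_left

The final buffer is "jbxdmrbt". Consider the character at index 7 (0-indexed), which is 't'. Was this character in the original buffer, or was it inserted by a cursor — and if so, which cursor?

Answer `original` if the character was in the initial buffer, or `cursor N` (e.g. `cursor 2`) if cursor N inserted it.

After op 1 (move_left): buffer="jxdmrt" (len 6), cursors c1@1 c2@5, authorship ......
After op 2 (insert('b')): buffer="jbxdmrbt" (len 8), cursors c1@2 c2@7, authorship .1....2.
After op 3 (move_left): buffer="jbxdmrbt" (len 8), cursors c1@1 c2@6, authorship .1....2.
Authorship (.=original, N=cursor N): . 1 . . . . 2 .
Index 7: author = original

Answer: original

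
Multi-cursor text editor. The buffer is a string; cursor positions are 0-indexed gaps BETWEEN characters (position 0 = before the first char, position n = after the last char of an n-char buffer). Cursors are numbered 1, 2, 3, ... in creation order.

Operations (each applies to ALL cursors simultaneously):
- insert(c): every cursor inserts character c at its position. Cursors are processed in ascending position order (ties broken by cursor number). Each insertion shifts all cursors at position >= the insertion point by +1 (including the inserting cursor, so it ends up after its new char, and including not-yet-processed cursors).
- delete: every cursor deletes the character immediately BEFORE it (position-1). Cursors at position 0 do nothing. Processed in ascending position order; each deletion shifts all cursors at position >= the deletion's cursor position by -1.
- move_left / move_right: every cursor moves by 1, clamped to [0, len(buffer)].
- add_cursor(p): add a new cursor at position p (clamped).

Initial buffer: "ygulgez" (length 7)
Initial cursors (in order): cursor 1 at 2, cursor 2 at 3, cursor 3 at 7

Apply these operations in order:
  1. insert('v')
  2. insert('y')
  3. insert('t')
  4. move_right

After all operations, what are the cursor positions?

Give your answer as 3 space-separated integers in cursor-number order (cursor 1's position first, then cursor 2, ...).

Answer: 6 10 16

Derivation:
After op 1 (insert('v')): buffer="ygvuvlgezv" (len 10), cursors c1@3 c2@5 c3@10, authorship ..1.2....3
After op 2 (insert('y')): buffer="ygvyuvylgezvy" (len 13), cursors c1@4 c2@7 c3@13, authorship ..11.22....33
After op 3 (insert('t')): buffer="ygvytuvytlgezvyt" (len 16), cursors c1@5 c2@9 c3@16, authorship ..111.222....333
After op 4 (move_right): buffer="ygvytuvytlgezvyt" (len 16), cursors c1@6 c2@10 c3@16, authorship ..111.222....333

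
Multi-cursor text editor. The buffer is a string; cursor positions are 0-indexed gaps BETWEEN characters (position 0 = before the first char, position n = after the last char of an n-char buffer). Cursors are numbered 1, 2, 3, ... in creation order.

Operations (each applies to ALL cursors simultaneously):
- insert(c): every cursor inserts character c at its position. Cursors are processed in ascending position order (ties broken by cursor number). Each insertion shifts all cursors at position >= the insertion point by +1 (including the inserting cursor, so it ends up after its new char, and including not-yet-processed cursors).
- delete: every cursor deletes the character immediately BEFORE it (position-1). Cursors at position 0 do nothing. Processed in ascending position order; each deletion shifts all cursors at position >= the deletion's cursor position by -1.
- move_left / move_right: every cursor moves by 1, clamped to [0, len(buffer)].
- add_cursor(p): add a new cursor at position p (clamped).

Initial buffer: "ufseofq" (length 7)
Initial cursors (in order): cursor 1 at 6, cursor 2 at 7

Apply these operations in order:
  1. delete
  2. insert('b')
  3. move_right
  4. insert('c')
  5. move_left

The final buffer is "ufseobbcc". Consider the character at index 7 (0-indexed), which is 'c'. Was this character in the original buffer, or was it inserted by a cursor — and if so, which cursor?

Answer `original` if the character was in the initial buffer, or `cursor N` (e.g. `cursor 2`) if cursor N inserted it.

After op 1 (delete): buffer="ufseo" (len 5), cursors c1@5 c2@5, authorship .....
After op 2 (insert('b')): buffer="ufseobb" (len 7), cursors c1@7 c2@7, authorship .....12
After op 3 (move_right): buffer="ufseobb" (len 7), cursors c1@7 c2@7, authorship .....12
After op 4 (insert('c')): buffer="ufseobbcc" (len 9), cursors c1@9 c2@9, authorship .....1212
After op 5 (move_left): buffer="ufseobbcc" (len 9), cursors c1@8 c2@8, authorship .....1212
Authorship (.=original, N=cursor N): . . . . . 1 2 1 2
Index 7: author = 1

Answer: cursor 1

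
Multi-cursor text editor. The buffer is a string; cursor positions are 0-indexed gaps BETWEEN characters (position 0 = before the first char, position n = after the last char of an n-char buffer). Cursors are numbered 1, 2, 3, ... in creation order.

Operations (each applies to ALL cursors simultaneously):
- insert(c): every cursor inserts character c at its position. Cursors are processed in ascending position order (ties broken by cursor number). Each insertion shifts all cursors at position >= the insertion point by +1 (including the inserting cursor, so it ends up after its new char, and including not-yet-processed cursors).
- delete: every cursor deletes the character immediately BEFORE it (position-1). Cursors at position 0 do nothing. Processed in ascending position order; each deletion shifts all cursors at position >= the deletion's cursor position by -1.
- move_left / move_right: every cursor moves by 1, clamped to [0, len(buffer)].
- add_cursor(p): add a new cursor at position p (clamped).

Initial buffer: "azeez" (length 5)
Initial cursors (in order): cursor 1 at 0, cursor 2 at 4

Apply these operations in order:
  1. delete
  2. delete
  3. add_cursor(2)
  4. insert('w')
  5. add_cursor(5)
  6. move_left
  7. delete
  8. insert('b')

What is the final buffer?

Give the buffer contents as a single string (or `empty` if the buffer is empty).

After op 1 (delete): buffer="azez" (len 4), cursors c1@0 c2@3, authorship ....
After op 2 (delete): buffer="azz" (len 3), cursors c1@0 c2@2, authorship ...
After op 3 (add_cursor(2)): buffer="azz" (len 3), cursors c1@0 c2@2 c3@2, authorship ...
After op 4 (insert('w')): buffer="wazwwz" (len 6), cursors c1@1 c2@5 c3@5, authorship 1..23.
After op 5 (add_cursor(5)): buffer="wazwwz" (len 6), cursors c1@1 c2@5 c3@5 c4@5, authorship 1..23.
After op 6 (move_left): buffer="wazwwz" (len 6), cursors c1@0 c2@4 c3@4 c4@4, authorship 1..23.
After op 7 (delete): buffer="wwz" (len 3), cursors c1@0 c2@1 c3@1 c4@1, authorship 13.
After op 8 (insert('b')): buffer="bwbbbwz" (len 7), cursors c1@1 c2@5 c3@5 c4@5, authorship 112343.

Answer: bwbbbwz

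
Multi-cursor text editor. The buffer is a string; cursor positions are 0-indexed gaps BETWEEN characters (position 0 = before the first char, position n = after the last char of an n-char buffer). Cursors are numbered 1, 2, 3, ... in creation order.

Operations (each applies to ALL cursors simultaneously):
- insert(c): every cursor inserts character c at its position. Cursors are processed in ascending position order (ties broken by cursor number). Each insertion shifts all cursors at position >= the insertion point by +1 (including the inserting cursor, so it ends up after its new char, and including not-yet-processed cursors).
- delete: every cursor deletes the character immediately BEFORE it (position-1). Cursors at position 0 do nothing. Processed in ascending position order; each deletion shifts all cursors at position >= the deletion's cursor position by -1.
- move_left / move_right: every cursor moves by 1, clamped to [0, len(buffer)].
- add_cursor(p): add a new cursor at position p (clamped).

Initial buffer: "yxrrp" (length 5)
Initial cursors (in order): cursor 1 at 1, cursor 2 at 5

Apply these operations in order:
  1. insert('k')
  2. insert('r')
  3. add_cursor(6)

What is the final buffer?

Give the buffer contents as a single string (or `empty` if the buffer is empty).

Answer: ykrxrrpkr

Derivation:
After op 1 (insert('k')): buffer="ykxrrpk" (len 7), cursors c1@2 c2@7, authorship .1....2
After op 2 (insert('r')): buffer="ykrxrrpkr" (len 9), cursors c1@3 c2@9, authorship .11....22
After op 3 (add_cursor(6)): buffer="ykrxrrpkr" (len 9), cursors c1@3 c3@6 c2@9, authorship .11....22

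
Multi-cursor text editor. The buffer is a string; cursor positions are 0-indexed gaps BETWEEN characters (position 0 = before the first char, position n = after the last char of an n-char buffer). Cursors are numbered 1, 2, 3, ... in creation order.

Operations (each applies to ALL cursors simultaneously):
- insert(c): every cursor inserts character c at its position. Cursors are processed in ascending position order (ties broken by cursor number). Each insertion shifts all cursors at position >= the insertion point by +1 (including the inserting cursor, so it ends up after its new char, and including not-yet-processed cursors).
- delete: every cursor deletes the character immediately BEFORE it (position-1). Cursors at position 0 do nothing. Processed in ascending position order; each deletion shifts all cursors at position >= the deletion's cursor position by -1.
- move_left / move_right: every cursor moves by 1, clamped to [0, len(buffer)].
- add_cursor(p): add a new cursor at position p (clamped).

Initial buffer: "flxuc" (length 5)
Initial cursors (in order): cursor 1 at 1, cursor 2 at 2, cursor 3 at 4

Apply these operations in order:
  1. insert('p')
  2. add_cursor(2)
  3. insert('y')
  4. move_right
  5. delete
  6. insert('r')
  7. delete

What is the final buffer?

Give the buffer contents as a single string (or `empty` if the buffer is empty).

Answer: fpypyupy

Derivation:
After op 1 (insert('p')): buffer="fplpxupc" (len 8), cursors c1@2 c2@4 c3@7, authorship .1.2..3.
After op 2 (add_cursor(2)): buffer="fplpxupc" (len 8), cursors c1@2 c4@2 c2@4 c3@7, authorship .1.2..3.
After op 3 (insert('y')): buffer="fpyylpyxupyc" (len 12), cursors c1@4 c4@4 c2@7 c3@11, authorship .114.22..33.
After op 4 (move_right): buffer="fpyylpyxupyc" (len 12), cursors c1@5 c4@5 c2@8 c3@12, authorship .114.22..33.
After op 5 (delete): buffer="fpypyupy" (len 8), cursors c1@3 c4@3 c2@5 c3@8, authorship .1122.33
After op 6 (insert('r')): buffer="fpyrrpyrupyr" (len 12), cursors c1@5 c4@5 c2@8 c3@12, authorship .1114222.333
After op 7 (delete): buffer="fpypyupy" (len 8), cursors c1@3 c4@3 c2@5 c3@8, authorship .1122.33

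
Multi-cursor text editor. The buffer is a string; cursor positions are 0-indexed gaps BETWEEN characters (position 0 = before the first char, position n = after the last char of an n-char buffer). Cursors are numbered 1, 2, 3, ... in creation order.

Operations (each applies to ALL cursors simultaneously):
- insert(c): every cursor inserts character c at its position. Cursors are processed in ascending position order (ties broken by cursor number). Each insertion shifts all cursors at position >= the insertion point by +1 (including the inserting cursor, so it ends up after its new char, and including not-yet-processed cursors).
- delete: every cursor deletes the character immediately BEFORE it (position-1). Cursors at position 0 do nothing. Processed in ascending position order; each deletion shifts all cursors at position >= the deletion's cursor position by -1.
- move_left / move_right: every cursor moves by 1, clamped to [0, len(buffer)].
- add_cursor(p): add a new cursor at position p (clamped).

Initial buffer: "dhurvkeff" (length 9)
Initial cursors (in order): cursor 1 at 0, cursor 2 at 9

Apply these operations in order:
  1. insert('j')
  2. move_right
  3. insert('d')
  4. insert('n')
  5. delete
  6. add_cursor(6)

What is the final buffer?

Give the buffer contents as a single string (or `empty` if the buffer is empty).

After op 1 (insert('j')): buffer="jdhurvkeffj" (len 11), cursors c1@1 c2@11, authorship 1.........2
After op 2 (move_right): buffer="jdhurvkeffj" (len 11), cursors c1@2 c2@11, authorship 1.........2
After op 3 (insert('d')): buffer="jddhurvkeffjd" (len 13), cursors c1@3 c2@13, authorship 1.1........22
After op 4 (insert('n')): buffer="jddnhurvkeffjdn" (len 15), cursors c1@4 c2@15, authorship 1.11........222
After op 5 (delete): buffer="jddhurvkeffjd" (len 13), cursors c1@3 c2@13, authorship 1.1........22
After op 6 (add_cursor(6)): buffer="jddhurvkeffjd" (len 13), cursors c1@3 c3@6 c2@13, authorship 1.1........22

Answer: jddhurvkeffjd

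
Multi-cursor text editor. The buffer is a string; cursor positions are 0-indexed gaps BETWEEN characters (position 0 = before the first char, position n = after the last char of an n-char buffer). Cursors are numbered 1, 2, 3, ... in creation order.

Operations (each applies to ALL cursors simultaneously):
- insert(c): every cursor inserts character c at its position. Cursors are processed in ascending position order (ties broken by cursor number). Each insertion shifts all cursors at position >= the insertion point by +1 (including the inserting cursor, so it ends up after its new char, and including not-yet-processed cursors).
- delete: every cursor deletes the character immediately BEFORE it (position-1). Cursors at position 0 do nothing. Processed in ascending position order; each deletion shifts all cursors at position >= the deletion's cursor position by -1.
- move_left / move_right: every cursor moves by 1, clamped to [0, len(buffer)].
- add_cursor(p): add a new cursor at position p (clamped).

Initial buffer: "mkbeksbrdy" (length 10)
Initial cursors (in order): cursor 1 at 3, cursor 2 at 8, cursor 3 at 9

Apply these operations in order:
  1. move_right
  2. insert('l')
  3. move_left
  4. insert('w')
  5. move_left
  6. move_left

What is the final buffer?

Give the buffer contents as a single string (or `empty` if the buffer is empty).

Answer: mkbewlksbrdwlywl

Derivation:
After op 1 (move_right): buffer="mkbeksbrdy" (len 10), cursors c1@4 c2@9 c3@10, authorship ..........
After op 2 (insert('l')): buffer="mkbelksbrdlyl" (len 13), cursors c1@5 c2@11 c3@13, authorship ....1.....2.3
After op 3 (move_left): buffer="mkbelksbrdlyl" (len 13), cursors c1@4 c2@10 c3@12, authorship ....1.....2.3
After op 4 (insert('w')): buffer="mkbewlksbrdwlywl" (len 16), cursors c1@5 c2@12 c3@15, authorship ....11.....22.33
After op 5 (move_left): buffer="mkbewlksbrdwlywl" (len 16), cursors c1@4 c2@11 c3@14, authorship ....11.....22.33
After op 6 (move_left): buffer="mkbewlksbrdwlywl" (len 16), cursors c1@3 c2@10 c3@13, authorship ....11.....22.33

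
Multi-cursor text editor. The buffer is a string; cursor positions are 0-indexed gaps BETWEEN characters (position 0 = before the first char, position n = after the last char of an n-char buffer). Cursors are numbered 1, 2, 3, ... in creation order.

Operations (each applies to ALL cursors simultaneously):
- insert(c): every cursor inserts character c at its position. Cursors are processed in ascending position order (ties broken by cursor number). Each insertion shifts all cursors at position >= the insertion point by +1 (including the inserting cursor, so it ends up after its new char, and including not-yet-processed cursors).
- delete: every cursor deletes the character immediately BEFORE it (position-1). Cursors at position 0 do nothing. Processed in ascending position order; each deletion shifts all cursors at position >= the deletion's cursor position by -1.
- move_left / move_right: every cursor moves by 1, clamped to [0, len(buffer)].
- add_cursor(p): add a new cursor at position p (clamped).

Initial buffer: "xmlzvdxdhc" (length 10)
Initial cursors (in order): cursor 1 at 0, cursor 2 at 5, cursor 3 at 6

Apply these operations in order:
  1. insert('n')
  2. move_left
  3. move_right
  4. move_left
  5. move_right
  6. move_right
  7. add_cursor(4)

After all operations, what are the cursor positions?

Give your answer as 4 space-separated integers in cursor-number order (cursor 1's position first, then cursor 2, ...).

Answer: 2 8 10 4

Derivation:
After op 1 (insert('n')): buffer="nxmlzvndnxdhc" (len 13), cursors c1@1 c2@7 c3@9, authorship 1.....2.3....
After op 2 (move_left): buffer="nxmlzvndnxdhc" (len 13), cursors c1@0 c2@6 c3@8, authorship 1.....2.3....
After op 3 (move_right): buffer="nxmlzvndnxdhc" (len 13), cursors c1@1 c2@7 c3@9, authorship 1.....2.3....
After op 4 (move_left): buffer="nxmlzvndnxdhc" (len 13), cursors c1@0 c2@6 c3@8, authorship 1.....2.3....
After op 5 (move_right): buffer="nxmlzvndnxdhc" (len 13), cursors c1@1 c2@7 c3@9, authorship 1.....2.3....
After op 6 (move_right): buffer="nxmlzvndnxdhc" (len 13), cursors c1@2 c2@8 c3@10, authorship 1.....2.3....
After op 7 (add_cursor(4)): buffer="nxmlzvndnxdhc" (len 13), cursors c1@2 c4@4 c2@8 c3@10, authorship 1.....2.3....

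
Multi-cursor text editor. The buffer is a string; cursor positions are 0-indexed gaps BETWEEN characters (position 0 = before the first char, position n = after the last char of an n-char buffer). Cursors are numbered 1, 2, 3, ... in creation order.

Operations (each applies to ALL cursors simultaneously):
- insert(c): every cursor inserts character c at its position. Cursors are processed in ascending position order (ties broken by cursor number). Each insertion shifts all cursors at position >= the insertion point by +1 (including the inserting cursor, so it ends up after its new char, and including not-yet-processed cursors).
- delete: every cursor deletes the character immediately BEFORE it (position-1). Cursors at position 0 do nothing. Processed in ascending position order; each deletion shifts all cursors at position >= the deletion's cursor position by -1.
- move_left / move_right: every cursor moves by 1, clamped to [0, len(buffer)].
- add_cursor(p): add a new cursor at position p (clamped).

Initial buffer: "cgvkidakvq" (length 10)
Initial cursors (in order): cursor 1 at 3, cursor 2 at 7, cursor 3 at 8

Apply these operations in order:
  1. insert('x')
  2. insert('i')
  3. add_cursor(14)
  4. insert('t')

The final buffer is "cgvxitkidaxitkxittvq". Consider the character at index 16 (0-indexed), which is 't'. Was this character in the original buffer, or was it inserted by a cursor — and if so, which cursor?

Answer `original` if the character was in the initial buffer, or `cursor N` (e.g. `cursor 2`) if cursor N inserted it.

Answer: cursor 3

Derivation:
After op 1 (insert('x')): buffer="cgvxkidaxkxvq" (len 13), cursors c1@4 c2@9 c3@11, authorship ...1....2.3..
After op 2 (insert('i')): buffer="cgvxikidaxikxivq" (len 16), cursors c1@5 c2@11 c3@14, authorship ...11....22.33..
After op 3 (add_cursor(14)): buffer="cgvxikidaxikxivq" (len 16), cursors c1@5 c2@11 c3@14 c4@14, authorship ...11....22.33..
After op 4 (insert('t')): buffer="cgvxitkidaxitkxittvq" (len 20), cursors c1@6 c2@13 c3@18 c4@18, authorship ...111....222.3334..
Authorship (.=original, N=cursor N): . . . 1 1 1 . . . . 2 2 2 . 3 3 3 4 . .
Index 16: author = 3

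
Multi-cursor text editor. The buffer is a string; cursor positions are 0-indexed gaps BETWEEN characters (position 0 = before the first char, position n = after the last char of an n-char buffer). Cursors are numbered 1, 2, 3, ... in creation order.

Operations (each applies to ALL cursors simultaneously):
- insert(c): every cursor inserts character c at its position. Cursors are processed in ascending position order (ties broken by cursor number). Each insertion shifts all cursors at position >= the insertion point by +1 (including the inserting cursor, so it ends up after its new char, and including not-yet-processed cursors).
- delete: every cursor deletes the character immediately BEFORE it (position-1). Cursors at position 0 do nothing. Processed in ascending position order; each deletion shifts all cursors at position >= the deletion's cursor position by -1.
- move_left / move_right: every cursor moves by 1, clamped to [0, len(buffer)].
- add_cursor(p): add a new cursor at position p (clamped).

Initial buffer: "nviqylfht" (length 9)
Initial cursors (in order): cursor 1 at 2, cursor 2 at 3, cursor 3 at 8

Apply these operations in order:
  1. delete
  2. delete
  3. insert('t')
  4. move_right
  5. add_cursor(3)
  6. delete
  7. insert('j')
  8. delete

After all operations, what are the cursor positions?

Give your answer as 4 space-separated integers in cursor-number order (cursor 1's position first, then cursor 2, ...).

Answer: 0 0 3 0

Derivation:
After op 1 (delete): buffer="nqylft" (len 6), cursors c1@1 c2@1 c3@5, authorship ......
After op 2 (delete): buffer="qylt" (len 4), cursors c1@0 c2@0 c3@3, authorship ....
After op 3 (insert('t')): buffer="ttqyltt" (len 7), cursors c1@2 c2@2 c3@6, authorship 12...3.
After op 4 (move_right): buffer="ttqyltt" (len 7), cursors c1@3 c2@3 c3@7, authorship 12...3.
After op 5 (add_cursor(3)): buffer="ttqyltt" (len 7), cursors c1@3 c2@3 c4@3 c3@7, authorship 12...3.
After op 6 (delete): buffer="ylt" (len 3), cursors c1@0 c2@0 c4@0 c3@3, authorship ..3
After op 7 (insert('j')): buffer="jjjyltj" (len 7), cursors c1@3 c2@3 c4@3 c3@7, authorship 124..33
After op 8 (delete): buffer="ylt" (len 3), cursors c1@0 c2@0 c4@0 c3@3, authorship ..3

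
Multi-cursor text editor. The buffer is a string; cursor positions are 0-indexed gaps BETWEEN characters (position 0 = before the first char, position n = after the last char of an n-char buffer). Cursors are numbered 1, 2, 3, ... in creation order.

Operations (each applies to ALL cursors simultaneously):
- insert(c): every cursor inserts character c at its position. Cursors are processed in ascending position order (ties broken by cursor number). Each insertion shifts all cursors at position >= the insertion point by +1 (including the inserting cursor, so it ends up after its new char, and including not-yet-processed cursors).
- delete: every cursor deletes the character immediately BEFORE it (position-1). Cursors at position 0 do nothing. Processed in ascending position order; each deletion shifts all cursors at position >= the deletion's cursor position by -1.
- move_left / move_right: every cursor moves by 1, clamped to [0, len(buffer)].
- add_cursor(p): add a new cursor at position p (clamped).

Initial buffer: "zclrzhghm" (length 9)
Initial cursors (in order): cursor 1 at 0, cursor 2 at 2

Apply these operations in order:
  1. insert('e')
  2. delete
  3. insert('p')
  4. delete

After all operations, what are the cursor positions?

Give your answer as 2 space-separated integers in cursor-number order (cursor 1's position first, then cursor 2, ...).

After op 1 (insert('e')): buffer="ezcelrzhghm" (len 11), cursors c1@1 c2@4, authorship 1..2.......
After op 2 (delete): buffer="zclrzhghm" (len 9), cursors c1@0 c2@2, authorship .........
After op 3 (insert('p')): buffer="pzcplrzhghm" (len 11), cursors c1@1 c2@4, authorship 1..2.......
After op 4 (delete): buffer="zclrzhghm" (len 9), cursors c1@0 c2@2, authorship .........

Answer: 0 2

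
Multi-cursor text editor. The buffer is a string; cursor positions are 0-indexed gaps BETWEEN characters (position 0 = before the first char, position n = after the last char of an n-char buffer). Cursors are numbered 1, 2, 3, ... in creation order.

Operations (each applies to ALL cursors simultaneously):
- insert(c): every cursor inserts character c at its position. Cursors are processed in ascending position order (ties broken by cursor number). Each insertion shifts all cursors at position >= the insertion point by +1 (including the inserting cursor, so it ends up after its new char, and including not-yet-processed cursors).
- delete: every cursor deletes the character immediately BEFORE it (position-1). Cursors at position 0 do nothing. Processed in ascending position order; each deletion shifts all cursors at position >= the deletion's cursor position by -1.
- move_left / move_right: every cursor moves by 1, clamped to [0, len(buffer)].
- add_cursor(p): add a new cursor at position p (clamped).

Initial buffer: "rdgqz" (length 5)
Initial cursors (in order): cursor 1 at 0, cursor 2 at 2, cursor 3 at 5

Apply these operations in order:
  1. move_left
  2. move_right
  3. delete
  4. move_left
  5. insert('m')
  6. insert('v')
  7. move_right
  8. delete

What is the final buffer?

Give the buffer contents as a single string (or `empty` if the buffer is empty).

Answer: mmvmv

Derivation:
After op 1 (move_left): buffer="rdgqz" (len 5), cursors c1@0 c2@1 c3@4, authorship .....
After op 2 (move_right): buffer="rdgqz" (len 5), cursors c1@1 c2@2 c3@5, authorship .....
After op 3 (delete): buffer="gq" (len 2), cursors c1@0 c2@0 c3@2, authorship ..
After op 4 (move_left): buffer="gq" (len 2), cursors c1@0 c2@0 c3@1, authorship ..
After op 5 (insert('m')): buffer="mmgmq" (len 5), cursors c1@2 c2@2 c3@4, authorship 12.3.
After op 6 (insert('v')): buffer="mmvvgmvq" (len 8), cursors c1@4 c2@4 c3@7, authorship 1212.33.
After op 7 (move_right): buffer="mmvvgmvq" (len 8), cursors c1@5 c2@5 c3@8, authorship 1212.33.
After op 8 (delete): buffer="mmvmv" (len 5), cursors c1@3 c2@3 c3@5, authorship 12133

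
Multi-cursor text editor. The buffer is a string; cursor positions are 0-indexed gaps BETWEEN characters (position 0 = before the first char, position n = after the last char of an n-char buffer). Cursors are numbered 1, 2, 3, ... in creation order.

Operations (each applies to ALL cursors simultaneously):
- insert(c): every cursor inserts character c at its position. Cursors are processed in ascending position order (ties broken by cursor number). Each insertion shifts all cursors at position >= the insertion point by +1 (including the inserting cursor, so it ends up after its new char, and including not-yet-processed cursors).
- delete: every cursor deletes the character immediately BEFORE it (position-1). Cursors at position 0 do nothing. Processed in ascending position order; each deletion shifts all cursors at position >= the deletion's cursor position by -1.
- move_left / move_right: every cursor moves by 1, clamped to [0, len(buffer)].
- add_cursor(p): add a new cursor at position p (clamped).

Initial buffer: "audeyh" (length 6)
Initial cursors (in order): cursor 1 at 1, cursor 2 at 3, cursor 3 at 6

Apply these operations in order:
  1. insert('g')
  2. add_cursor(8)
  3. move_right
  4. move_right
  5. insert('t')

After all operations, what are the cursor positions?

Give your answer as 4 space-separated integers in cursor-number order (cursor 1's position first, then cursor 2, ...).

After op 1 (insert('g')): buffer="agudgeyhg" (len 9), cursors c1@2 c2@5 c3@9, authorship .1..2...3
After op 2 (add_cursor(8)): buffer="agudgeyhg" (len 9), cursors c1@2 c2@5 c4@8 c3@9, authorship .1..2...3
After op 3 (move_right): buffer="agudgeyhg" (len 9), cursors c1@3 c2@6 c3@9 c4@9, authorship .1..2...3
After op 4 (move_right): buffer="agudgeyhg" (len 9), cursors c1@4 c2@7 c3@9 c4@9, authorship .1..2...3
After op 5 (insert('t')): buffer="agudtgeythgtt" (len 13), cursors c1@5 c2@9 c3@13 c4@13, authorship .1..12..2.334

Answer: 5 9 13 13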